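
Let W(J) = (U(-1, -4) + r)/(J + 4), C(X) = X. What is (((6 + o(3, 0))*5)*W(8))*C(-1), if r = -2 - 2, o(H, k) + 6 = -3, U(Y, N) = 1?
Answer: -15/4 ≈ -3.7500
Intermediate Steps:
o(H, k) = -9 (o(H, k) = -6 - 3 = -9)
r = -4
W(J) = -3/(4 + J) (W(J) = (1 - 4)/(J + 4) = -3/(4 + J))
(((6 + o(3, 0))*5)*W(8))*C(-1) = (((6 - 9)*5)*(-3/(4 + 8)))*(-1) = ((-3*5)*(-3/12))*(-1) = -(-45)/12*(-1) = -15*(-¼)*(-1) = (15/4)*(-1) = -15/4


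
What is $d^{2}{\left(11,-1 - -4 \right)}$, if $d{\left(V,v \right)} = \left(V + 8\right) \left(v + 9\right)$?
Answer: $51984$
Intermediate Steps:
$d{\left(V,v \right)} = \left(8 + V\right) \left(9 + v\right)$
$d^{2}{\left(11,-1 - -4 \right)} = \left(72 + 8 \left(-1 - -4\right) + 9 \cdot 11 + 11 \left(-1 - -4\right)\right)^{2} = \left(72 + 8 \left(-1 + 4\right) + 99 + 11 \left(-1 + 4\right)\right)^{2} = \left(72 + 8 \cdot 3 + 99 + 11 \cdot 3\right)^{2} = \left(72 + 24 + 99 + 33\right)^{2} = 228^{2} = 51984$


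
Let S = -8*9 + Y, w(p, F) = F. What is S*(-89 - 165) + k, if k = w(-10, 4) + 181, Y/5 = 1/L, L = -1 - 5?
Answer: 56054/3 ≈ 18685.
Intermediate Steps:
L = -6 (L = -1 - 1*5 = -1 - 5 = -6)
Y = -⅚ (Y = 5/(-6) = 5*(-⅙) = -⅚ ≈ -0.83333)
S = -437/6 (S = -8*9 - ⅚ = -72 - ⅚ = -437/6 ≈ -72.833)
k = 185 (k = 4 + 181 = 185)
S*(-89 - 165) + k = -437*(-89 - 165)/6 + 185 = -437/6*(-254) + 185 = 55499/3 + 185 = 56054/3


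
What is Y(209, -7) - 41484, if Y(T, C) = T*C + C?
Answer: -42954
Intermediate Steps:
Y(T, C) = C + C*T (Y(T, C) = C*T + C = C + C*T)
Y(209, -7) - 41484 = -7*(1 + 209) - 41484 = -7*210 - 41484 = -1470 - 41484 = -42954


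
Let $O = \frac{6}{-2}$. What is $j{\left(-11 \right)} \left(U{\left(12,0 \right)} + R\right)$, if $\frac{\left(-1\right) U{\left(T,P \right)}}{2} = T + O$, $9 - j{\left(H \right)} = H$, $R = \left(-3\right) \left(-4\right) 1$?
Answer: $-120$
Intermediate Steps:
$R = 12$ ($R = 12 \cdot 1 = 12$)
$O = -3$ ($O = 6 \left(- \frac{1}{2}\right) = -3$)
$j{\left(H \right)} = 9 - H$
$U{\left(T,P \right)} = 6 - 2 T$ ($U{\left(T,P \right)} = - 2 \left(T - 3\right) = - 2 \left(-3 + T\right) = 6 - 2 T$)
$j{\left(-11 \right)} \left(U{\left(12,0 \right)} + R\right) = \left(9 - -11\right) \left(\left(6 - 24\right) + 12\right) = \left(9 + 11\right) \left(\left(6 - 24\right) + 12\right) = 20 \left(-18 + 12\right) = 20 \left(-6\right) = -120$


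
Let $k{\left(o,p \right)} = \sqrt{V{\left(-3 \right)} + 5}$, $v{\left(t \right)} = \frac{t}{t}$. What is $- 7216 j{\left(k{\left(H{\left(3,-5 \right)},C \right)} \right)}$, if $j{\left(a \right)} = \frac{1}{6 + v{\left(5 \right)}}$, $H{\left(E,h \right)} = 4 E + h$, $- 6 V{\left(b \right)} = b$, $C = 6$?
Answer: $- \frac{7216}{7} \approx -1030.9$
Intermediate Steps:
$V{\left(b \right)} = - \frac{b}{6}$
$H{\left(E,h \right)} = h + 4 E$
$v{\left(t \right)} = 1$
$k{\left(o,p \right)} = \frac{\sqrt{22}}{2}$ ($k{\left(o,p \right)} = \sqrt{\left(- \frac{1}{6}\right) \left(-3\right) + 5} = \sqrt{\frac{1}{2} + 5} = \sqrt{\frac{11}{2}} = \frac{\sqrt{22}}{2}$)
$j{\left(a \right)} = \frac{1}{7}$ ($j{\left(a \right)} = \frac{1}{6 + 1} = \frac{1}{7}$)
$- 7216 j{\left(k{\left(H{\left(3,-5 \right)},C \right)} \right)} = \left(-7216\right) \frac{1}{7} = - \frac{7216}{7}$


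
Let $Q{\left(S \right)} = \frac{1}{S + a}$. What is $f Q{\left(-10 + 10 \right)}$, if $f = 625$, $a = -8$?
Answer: $- \frac{625}{8} \approx -78.125$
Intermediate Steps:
$Q{\left(S \right)} = \frac{1}{-8 + S}$ ($Q{\left(S \right)} = \frac{1}{S - 8} = \frac{1}{-8 + S}$)
$f Q{\left(-10 + 10 \right)} = \frac{625}{-8 + \left(-10 + 10\right)} = \frac{625}{-8 + 0} = \frac{625}{-8} = 625 \left(- \frac{1}{8}\right) = - \frac{625}{8}$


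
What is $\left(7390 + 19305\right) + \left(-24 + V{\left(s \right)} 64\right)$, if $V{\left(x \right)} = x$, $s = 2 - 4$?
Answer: $26543$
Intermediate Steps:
$s = -2$
$\left(7390 + 19305\right) + \left(-24 + V{\left(s \right)} 64\right) = \left(7390 + 19305\right) - 152 = 26695 - 152 = 26543$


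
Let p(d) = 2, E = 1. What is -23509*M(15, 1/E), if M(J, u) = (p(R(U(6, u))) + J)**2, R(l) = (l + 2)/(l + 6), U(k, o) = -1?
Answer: -6794101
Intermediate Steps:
R(l) = (2 + l)/(6 + l)
M(J, u) = (2 + J)**2
-23509*M(15, 1/E) = -23509*(2 + 15)**2 = -23509*17**2 = -23509*289 = -6794101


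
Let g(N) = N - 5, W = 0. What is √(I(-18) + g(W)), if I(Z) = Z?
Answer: I*√23 ≈ 4.7958*I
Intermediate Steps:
g(N) = -5 + N
√(I(-18) + g(W)) = √(-18 + (-5 + 0)) = √(-18 - 5) = √(-23) = I*√23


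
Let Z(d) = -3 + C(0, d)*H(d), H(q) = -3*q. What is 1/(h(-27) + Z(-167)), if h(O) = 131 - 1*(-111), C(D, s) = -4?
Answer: -1/1765 ≈ -0.00056657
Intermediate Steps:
Z(d) = -3 + 12*d (Z(d) = -3 - (-12)*d = -3 + 12*d)
h(O) = 242 (h(O) = 131 + 111 = 242)
1/(h(-27) + Z(-167)) = 1/(242 + (-3 + 12*(-167))) = 1/(242 + (-3 - 2004)) = 1/(242 - 2007) = 1/(-1765) = -1/1765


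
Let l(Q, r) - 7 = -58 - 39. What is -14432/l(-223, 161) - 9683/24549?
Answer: 58903283/368235 ≈ 159.96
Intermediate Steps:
l(Q, r) = -90 (l(Q, r) = 7 + (-58 - 39) = 7 - 97 = -90)
-14432/l(-223, 161) - 9683/24549 = -14432/(-90) - 9683/24549 = -14432*(-1/90) - 9683*1/24549 = 7216/45 - 9683/24549 = 58903283/368235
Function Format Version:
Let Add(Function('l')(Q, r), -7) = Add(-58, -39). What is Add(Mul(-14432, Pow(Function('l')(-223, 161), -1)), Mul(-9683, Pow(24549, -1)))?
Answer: Rational(58903283, 368235) ≈ 159.96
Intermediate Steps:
Function('l')(Q, r) = -90 (Function('l')(Q, r) = Add(7, Add(-58, -39)) = Add(7, -97) = -90)
Add(Mul(-14432, Pow(Function('l')(-223, 161), -1)), Mul(-9683, Pow(24549, -1))) = Add(Mul(-14432, Pow(-90, -1)), Mul(-9683, Pow(24549, -1))) = Add(Mul(-14432, Rational(-1, 90)), Mul(-9683, Rational(1, 24549))) = Add(Rational(7216, 45), Rational(-9683, 24549)) = Rational(58903283, 368235)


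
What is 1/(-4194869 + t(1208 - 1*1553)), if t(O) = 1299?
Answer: -1/4193570 ≈ -2.3846e-7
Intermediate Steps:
1/(-4194869 + t(1208 - 1*1553)) = 1/(-4194869 + 1299) = 1/(-4193570) = -1/4193570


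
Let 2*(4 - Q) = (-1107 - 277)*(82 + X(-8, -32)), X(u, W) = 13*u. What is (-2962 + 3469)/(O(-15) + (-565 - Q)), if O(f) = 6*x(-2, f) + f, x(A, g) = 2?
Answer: 169/4884 ≈ 0.034603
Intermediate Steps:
O(f) = 12 + f (O(f) = 6*2 + f = 12 + f)
Q = -15220 (Q = 4 - (-1107 - 277)*(82 + 13*(-8))/2 = 4 - (-692)*(82 - 104) = 4 - (-692)*(-22) = 4 - 1/2*30448 = 4 - 15224 = -15220)
(-2962 + 3469)/(O(-15) + (-565 - Q)) = (-2962 + 3469)/((12 - 15) + (-565 - 1*(-15220))) = 507/(-3 + (-565 + 15220)) = 507/(-3 + 14655) = 507/14652 = 507*(1/14652) = 169/4884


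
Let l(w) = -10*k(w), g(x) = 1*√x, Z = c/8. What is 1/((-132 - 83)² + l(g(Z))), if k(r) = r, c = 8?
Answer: 1/46215 ≈ 2.1638e-5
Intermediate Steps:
Z = 1 (Z = 8/8 = 8*(⅛) = 1)
g(x) = √x
l(w) = -10*w
1/((-132 - 83)² + l(g(Z))) = 1/((-132 - 83)² - 10*√1) = 1/((-215)² - 10*1) = 1/(46225 - 10) = 1/46215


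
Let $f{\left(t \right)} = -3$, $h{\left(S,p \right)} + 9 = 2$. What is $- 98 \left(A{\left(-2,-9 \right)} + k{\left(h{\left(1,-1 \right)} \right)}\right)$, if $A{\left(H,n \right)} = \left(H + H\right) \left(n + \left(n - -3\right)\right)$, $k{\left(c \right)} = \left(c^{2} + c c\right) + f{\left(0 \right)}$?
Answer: $-15190$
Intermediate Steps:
$h{\left(S,p \right)} = -7$ ($h{\left(S,p \right)} = -9 + 2 = -7$)
$k{\left(c \right)} = -3 + 2 c^{2}$ ($k{\left(c \right)} = \left(c^{2} + c c\right) - 3 = \left(c^{2} + c^{2}\right) - 3 = 2 c^{2} - 3 = -3 + 2 c^{2}$)
$A{\left(H,n \right)} = 2 H \left(3 + 2 n\right)$ ($A{\left(H,n \right)} = 2 H \left(n + \left(n + 3\right)\right) = 2 H \left(n + \left(3 + n\right)\right) = 2 H \left(3 + 2 n\right)$)
$- 98 \left(A{\left(-2,-9 \right)} + k{\left(h{\left(1,-1 \right)} \right)}\right) = - 98 \left(2 \left(-2\right) \left(3 + 2 \left(-9\right)\right) - \left(3 - 2 \left(-7\right)^{2}\right)\right) = - 98 \left(2 \left(-2\right) \left(3 - 18\right) + \left(-3 + 2 \cdot 49\right)\right) = - 98 \left(2 \left(-2\right) \left(-15\right) + \left(-3 + 98\right)\right) = - 98 \left(60 + 95\right) = \left(-98\right) 155 = -15190$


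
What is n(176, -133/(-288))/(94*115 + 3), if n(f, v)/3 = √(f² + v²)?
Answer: √2569291033/1038048 ≈ 0.048830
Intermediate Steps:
n(f, v) = 3*√(f² + v²)
n(176, -133/(-288))/(94*115 + 3) = (3*√(176² + (-133/(-288))²))/(94*115 + 3) = (3*√(30976 + (-133*(-1/288))²))/(10810 + 3) = (3*√(30976 + (133/288)²))/10813 = (3*√(30976 + 17689/82944))*(1/10813) = (3*√(2569291033/82944))*(1/10813) = (3*(√2569291033/288))*(1/10813) = (√2569291033/96)*(1/10813) = √2569291033/1038048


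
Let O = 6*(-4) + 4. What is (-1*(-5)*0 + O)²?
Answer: 400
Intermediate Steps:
O = -20 (O = -24 + 4 = -20)
(-1*(-5)*0 + O)² = (-1*(-5)*0 - 20)² = (5*0 - 20)² = (0 - 20)² = (-20)² = 400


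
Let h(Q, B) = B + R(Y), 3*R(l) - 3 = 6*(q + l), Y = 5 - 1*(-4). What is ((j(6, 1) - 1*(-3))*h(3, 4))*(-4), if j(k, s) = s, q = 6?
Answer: -560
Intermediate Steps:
Y = 9 (Y = 5 + 4 = 9)
R(l) = 13 + 2*l (R(l) = 1 + (6*(6 + l))/3 = 1 + (36 + 6*l)/3 = 1 + (12 + 2*l) = 13 + 2*l)
h(Q, B) = 31 + B (h(Q, B) = B + (13 + 2*9) = B + (13 + 18) = B + 31 = 31 + B)
((j(6, 1) - 1*(-3))*h(3, 4))*(-4) = ((1 - 1*(-3))*(31 + 4))*(-4) = ((1 + 3)*35)*(-4) = (4*35)*(-4) = 140*(-4) = -560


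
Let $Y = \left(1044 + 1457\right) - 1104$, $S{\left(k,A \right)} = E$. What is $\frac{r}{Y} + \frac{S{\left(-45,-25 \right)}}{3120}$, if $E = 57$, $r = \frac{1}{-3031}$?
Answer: $\frac{80450793}{4403679280} \approx 0.018269$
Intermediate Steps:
$r = - \frac{1}{3031} \approx -0.00032992$
$S{\left(k,A \right)} = 57$
$Y = 1397$ ($Y = 2501 - 1104 = 1397$)
$\frac{r}{Y} + \frac{S{\left(-45,-25 \right)}}{3120} = - \frac{1}{3031 \cdot 1397} + \frac{57}{3120} = \left(- \frac{1}{3031}\right) \frac{1}{1397} + 57 \cdot \frac{1}{3120} = - \frac{1}{4234307} + \frac{19}{1040} = \frac{80450793}{4403679280}$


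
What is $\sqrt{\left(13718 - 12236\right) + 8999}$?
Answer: $\sqrt{10481} \approx 102.38$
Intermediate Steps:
$\sqrt{\left(13718 - 12236\right) + 8999} = \sqrt{1482 + 8999} = \sqrt{10481}$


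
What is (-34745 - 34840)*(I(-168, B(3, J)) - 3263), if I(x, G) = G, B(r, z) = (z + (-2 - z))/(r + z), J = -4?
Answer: 226916685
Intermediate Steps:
B(r, z) = -2/(r + z)
(-34745 - 34840)*(I(-168, B(3, J)) - 3263) = (-34745 - 34840)*(-2/(3 - 4) - 3263) = -69585*(-2/(-1) - 3263) = -69585*(-2*(-1) - 3263) = -69585*(2 - 3263) = -69585*(-3261) = 226916685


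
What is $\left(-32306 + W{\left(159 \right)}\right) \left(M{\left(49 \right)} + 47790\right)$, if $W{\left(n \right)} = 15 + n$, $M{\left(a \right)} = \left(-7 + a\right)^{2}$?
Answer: $-1592269128$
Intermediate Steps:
$\left(-32306 + W{\left(159 \right)}\right) \left(M{\left(49 \right)} + 47790\right) = \left(-32306 + \left(15 + 159\right)\right) \left(\left(-7 + 49\right)^{2} + 47790\right) = \left(-32306 + 174\right) \left(42^{2} + 47790\right) = - 32132 \left(1764 + 47790\right) = \left(-32132\right) 49554 = -1592269128$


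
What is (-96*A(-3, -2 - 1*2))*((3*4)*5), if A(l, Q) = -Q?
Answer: -23040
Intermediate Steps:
(-96*A(-3, -2 - 1*2))*((3*4)*5) = (-(-96)*(-2 - 1*2))*((3*4)*5) = (-(-96)*(-2 - 2))*(12*5) = -(-96)*(-4)*60 = -96*4*60 = -384*60 = -23040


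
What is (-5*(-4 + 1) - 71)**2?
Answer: 3136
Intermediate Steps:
(-5*(-4 + 1) - 71)**2 = (-5*(-3) - 71)**2 = (15 - 71)**2 = (-56)**2 = 3136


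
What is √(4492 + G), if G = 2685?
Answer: √7177 ≈ 84.717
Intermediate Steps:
√(4492 + G) = √(4492 + 2685) = √7177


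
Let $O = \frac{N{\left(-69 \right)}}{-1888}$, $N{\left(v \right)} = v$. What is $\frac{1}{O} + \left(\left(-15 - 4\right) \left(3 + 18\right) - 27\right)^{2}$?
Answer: $\frac{12523732}{69} \approx 1.815 \cdot 10^{5}$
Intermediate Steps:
$O = \frac{69}{1888}$ ($O = - \frac{69}{-1888} = \left(-69\right) \left(- \frac{1}{1888}\right) = \frac{69}{1888} \approx 0.036547$)
$\frac{1}{O} + \left(\left(-15 - 4\right) \left(3 + 18\right) - 27\right)^{2} = \frac{1}{\frac{69}{1888}} + \left(\left(-15 - 4\right) \left(3 + 18\right) - 27\right)^{2} = \frac{1888}{69} + \left(\left(-19\right) 21 - 27\right)^{2} = \frac{1888}{69} + \left(-399 - 27\right)^{2} = \frac{1888}{69} + \left(-426\right)^{2} = \frac{1888}{69} + 181476 = \frac{12523732}{69}$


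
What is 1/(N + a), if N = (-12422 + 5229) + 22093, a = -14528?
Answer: 1/372 ≈ 0.0026882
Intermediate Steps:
N = 14900 (N = -7193 + 22093 = 14900)
1/(N + a) = 1/(14900 - 14528) = 1/372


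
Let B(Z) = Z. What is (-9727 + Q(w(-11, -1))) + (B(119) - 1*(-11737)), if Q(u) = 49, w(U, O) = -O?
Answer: 2178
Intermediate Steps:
(-9727 + Q(w(-11, -1))) + (B(119) - 1*(-11737)) = (-9727 + 49) + (119 - 1*(-11737)) = -9678 + (119 + 11737) = -9678 + 11856 = 2178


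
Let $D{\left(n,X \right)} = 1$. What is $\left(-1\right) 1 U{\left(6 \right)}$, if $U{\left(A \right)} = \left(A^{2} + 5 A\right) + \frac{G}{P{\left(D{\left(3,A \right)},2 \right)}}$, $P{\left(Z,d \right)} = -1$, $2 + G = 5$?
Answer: $-63$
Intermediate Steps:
$G = 3$ ($G = -2 + 5 = 3$)
$U{\left(A \right)} = -3 + A^{2} + 5 A$ ($U{\left(A \right)} = \left(A^{2} + 5 A\right) + \frac{3}{-1} = \left(A^{2} + 5 A\right) + 3 \left(-1\right) = \left(A^{2} + 5 A\right) - 3 = -3 + A^{2} + 5 A$)
$\left(-1\right) 1 U{\left(6 \right)} = \left(-1\right) 1 \left(-3 + 6^{2} + 5 \cdot 6\right) = - (-3 + 36 + 30) = \left(-1\right) 63 = -63$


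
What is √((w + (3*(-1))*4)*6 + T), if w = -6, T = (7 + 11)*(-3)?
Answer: 9*I*√2 ≈ 12.728*I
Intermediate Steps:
T = -54 (T = 18*(-3) = -54)
√((w + (3*(-1))*4)*6 + T) = √((-6 + (3*(-1))*4)*6 - 54) = √((-6 - 3*4)*6 - 54) = √((-6 - 12)*6 - 54) = √(-18*6 - 54) = √(-108 - 54) = √(-162) = 9*I*√2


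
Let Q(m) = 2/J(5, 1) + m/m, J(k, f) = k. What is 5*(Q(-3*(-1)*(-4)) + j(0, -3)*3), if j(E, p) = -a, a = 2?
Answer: -23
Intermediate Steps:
j(E, p) = -2 (j(E, p) = -1*2 = -2)
Q(m) = 7/5 (Q(m) = 2/5 + m/m = 2*(1/5) + 1 = 2/5 + 1 = 7/5)
5*(Q(-3*(-1)*(-4)) + j(0, -3)*3) = 5*(7/5 - 2*3) = 5*(7/5 - 6) = 5*(-23/5) = -23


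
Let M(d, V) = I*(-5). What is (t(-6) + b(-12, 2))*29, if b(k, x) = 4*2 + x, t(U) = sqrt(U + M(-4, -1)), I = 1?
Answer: 290 + 29*I*sqrt(11) ≈ 290.0 + 96.182*I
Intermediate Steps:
M(d, V) = -5 (M(d, V) = 1*(-5) = -5)
t(U) = sqrt(-5 + U) (t(U) = sqrt(U - 5) = sqrt(-5 + U))
b(k, x) = 8 + x
(t(-6) + b(-12, 2))*29 = (sqrt(-5 - 6) + (8 + 2))*29 = (sqrt(-11) + 10)*29 = (I*sqrt(11) + 10)*29 = (10 + I*sqrt(11))*29 = 290 + 29*I*sqrt(11)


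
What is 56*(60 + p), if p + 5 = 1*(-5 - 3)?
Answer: 2632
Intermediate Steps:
p = -13 (p = -5 + 1*(-5 - 3) = -5 + 1*(-8) = -5 - 8 = -13)
56*(60 + p) = 56*(60 - 13) = 56*47 = 2632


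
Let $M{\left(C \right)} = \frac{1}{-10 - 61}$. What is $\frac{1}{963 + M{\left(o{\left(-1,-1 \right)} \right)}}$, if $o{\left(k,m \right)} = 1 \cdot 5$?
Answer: $\frac{71}{68372} \approx 0.0010384$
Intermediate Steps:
$o{\left(k,m \right)} = 5$
$M{\left(C \right)} = - \frac{1}{71}$ ($M{\left(C \right)} = \frac{1}{-71} = - \frac{1}{71}$)
$\frac{1}{963 + M{\left(o{\left(-1,-1 \right)} \right)}} = \frac{1}{963 - \frac{1}{71}} = \frac{1}{\frac{68372}{71}} = \frac{71}{68372}$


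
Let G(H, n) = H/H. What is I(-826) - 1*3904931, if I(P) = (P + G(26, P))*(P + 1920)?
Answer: -4807481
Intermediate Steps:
G(H, n) = 1
I(P) = (1 + P)*(1920 + P) (I(P) = (P + 1)*(P + 1920) = (1 + P)*(1920 + P))
I(-826) - 1*3904931 = (1920 + (-826)² + 1921*(-826)) - 1*3904931 = (1920 + 682276 - 1586746) - 3904931 = -902550 - 3904931 = -4807481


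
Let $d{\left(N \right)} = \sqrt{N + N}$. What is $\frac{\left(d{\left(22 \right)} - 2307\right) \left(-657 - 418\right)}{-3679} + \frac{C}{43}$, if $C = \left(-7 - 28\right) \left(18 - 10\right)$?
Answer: $- \frac{107671195}{158197} + \frac{2150 \sqrt{11}}{3679} \approx -678.68$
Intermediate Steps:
$d{\left(N \right)} = \sqrt{2} \sqrt{N}$ ($d{\left(N \right)} = \sqrt{2 N} = \sqrt{2} \sqrt{N}$)
$C = -280$ ($C = \left(-7 - 28\right) 8 = \left(-35\right) 8 = -280$)
$\frac{\left(d{\left(22 \right)} - 2307\right) \left(-657 - 418\right)}{-3679} + \frac{C}{43} = \frac{\left(\sqrt{2} \sqrt{22} - 2307\right) \left(-657 - 418\right)}{-3679} - \frac{280}{43} = \left(2 \sqrt{11} - 2307\right) \left(-1075\right) \left(- \frac{1}{3679}\right) - \frac{280}{43} = \left(-2307 + 2 \sqrt{11}\right) \left(-1075\right) \left(- \frac{1}{3679}\right) - \frac{280}{43} = \left(2480025 - 2150 \sqrt{11}\right) \left(- \frac{1}{3679}\right) - \frac{280}{43} = \left(- \frac{2480025}{3679} + \frac{2150 \sqrt{11}}{3679}\right) - \frac{280}{43} = - \frac{107671195}{158197} + \frac{2150 \sqrt{11}}{3679}$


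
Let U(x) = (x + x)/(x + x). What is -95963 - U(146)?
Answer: -95964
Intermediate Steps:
U(x) = 1 (U(x) = (2*x)/((2*x)) = (2*x)*(1/(2*x)) = 1)
-95963 - U(146) = -95963 - 1*1 = -95963 - 1 = -95964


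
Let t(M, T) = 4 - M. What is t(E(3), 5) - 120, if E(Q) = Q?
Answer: -119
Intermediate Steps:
t(E(3), 5) - 120 = (4 - 1*3) - 120 = (4 - 3) - 120 = 1 - 120 = -119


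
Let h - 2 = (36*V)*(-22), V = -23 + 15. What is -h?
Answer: -6338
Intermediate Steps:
V = -8
h = 6338 (h = 2 + (36*(-8))*(-22) = 2 - 288*(-22) = 2 + 6336 = 6338)
-h = -1*6338 = -6338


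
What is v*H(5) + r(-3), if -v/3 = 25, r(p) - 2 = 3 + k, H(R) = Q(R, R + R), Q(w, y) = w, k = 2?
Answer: -368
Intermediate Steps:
H(R) = R
r(p) = 7 (r(p) = 2 + (3 + 2) = 2 + 5 = 7)
v = -75 (v = -3*25 = -75)
v*H(5) + r(-3) = -75*5 + 7 = -375 + 7 = -368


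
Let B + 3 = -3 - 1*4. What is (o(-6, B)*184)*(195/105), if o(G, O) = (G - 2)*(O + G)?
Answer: 306176/7 ≈ 43739.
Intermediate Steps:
B = -10 (B = -3 + (-3 - 1*4) = -3 + (-3 - 4) = -3 - 7 = -10)
o(G, O) = (-2 + G)*(G + O)
(o(-6, B)*184)*(195/105) = (((-6)**2 - 2*(-6) - 2*(-10) - 6*(-10))*184)*(195/105) = ((36 + 12 + 20 + 60)*184)*(195*(1/105)) = (128*184)*(13/7) = 23552*(13/7) = 306176/7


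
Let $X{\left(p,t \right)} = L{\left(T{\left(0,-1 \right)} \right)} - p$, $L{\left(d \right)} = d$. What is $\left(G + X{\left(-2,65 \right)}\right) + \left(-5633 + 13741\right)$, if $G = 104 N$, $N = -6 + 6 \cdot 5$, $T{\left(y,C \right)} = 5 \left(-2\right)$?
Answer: $10596$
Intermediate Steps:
$T{\left(y,C \right)} = -10$
$X{\left(p,t \right)} = -10 - p$
$N = 24$ ($N = -6 + 30 = 24$)
$G = 2496$ ($G = 104 \cdot 24 = 2496$)
$\left(G + X{\left(-2,65 \right)}\right) + \left(-5633 + 13741\right) = \left(2496 - 8\right) + \left(-5633 + 13741\right) = \left(2496 + \left(-10 + 2\right)\right) + 8108 = \left(2496 - 8\right) + 8108 = 2488 + 8108 = 10596$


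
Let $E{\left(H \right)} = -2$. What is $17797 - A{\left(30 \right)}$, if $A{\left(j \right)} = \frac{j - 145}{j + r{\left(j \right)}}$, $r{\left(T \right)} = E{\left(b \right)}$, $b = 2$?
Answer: $\frac{498431}{28} \approx 17801.0$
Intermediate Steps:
$r{\left(T \right)} = -2$
$A{\left(j \right)} = \frac{-145 + j}{-2 + j}$ ($A{\left(j \right)} = \frac{j - 145}{j - 2} = \frac{-145 + j}{-2 + j}$)
$17797 - A{\left(30 \right)} = 17797 - \frac{-145 + 30}{-2 + 30} = 17797 - \frac{1}{28} \left(-115\right) = 17797 - - \frac{115}{28} = 17797 + \frac{115}{28} = \frac{498431}{28}$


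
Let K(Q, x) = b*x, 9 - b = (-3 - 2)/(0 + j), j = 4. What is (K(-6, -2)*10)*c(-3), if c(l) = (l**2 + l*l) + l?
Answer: -3075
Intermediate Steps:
b = 41/4 (b = 9 - (-3 - 2)/(0 + 4) = 9 - (-5)/4 = 9 - 1*(-5/4) = 9 + 5/4 = 41/4 ≈ 10.250)
c(l) = l + 2*l**2 (c(l) = (l**2 + l**2) + l = 2*l**2 + l = l + 2*l**2)
K(Q, x) = 41*x/4
(K(-6, -2)*10)*c(-3) = (((41/4)*(-2))*10)*(-3*(1 + 2*(-3))) = (-41/2*10)*(-3*(1 - 6)) = -(-615)*(-5) = -205*15 = -3075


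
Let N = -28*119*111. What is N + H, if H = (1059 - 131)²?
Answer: 491332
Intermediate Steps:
H = 861184 (H = 928² = 861184)
N = -369852 (N = -3332*111 = -369852)
N + H = -369852 + 861184 = 491332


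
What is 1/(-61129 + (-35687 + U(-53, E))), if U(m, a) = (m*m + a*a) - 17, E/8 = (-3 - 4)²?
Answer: 1/59640 ≈ 1.6767e-5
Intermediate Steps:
E = 392 (E = 8*(-3 - 4)² = 8*(-7)² = 8*49 = 392)
U(m, a) = -17 + a² + m² (U(m, a) = (m² + a²) - 17 = (a² + m²) - 17 = -17 + a² + m²)
1/(-61129 + (-35687 + U(-53, E))) = 1/(-61129 + (-35687 + (-17 + 392² + (-53)²))) = 1/(-61129 + (-35687 + (-17 + 153664 + 2809))) = 1/(-61129 + (-35687 + 156456)) = 1/(-61129 + 120769) = 1/59640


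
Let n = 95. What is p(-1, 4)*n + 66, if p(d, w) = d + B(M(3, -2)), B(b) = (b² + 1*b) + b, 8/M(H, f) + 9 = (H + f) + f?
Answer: -601/5 ≈ -120.20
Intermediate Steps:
M(H, f) = 8/(-9 + H + 2*f) (M(H, f) = 8/(-9 + ((H + f) + f)) = 8/(-9 + (H + 2*f)) = 8/(-9 + H + 2*f))
B(b) = b² + 2*b (B(b) = (b² + b) + b = (b + b²) + b = b² + 2*b)
p(d, w) = -24/25 + d (p(d, w) = d + (8/(-9 + 3 + 2*(-2)))*(2 + 8/(-9 + 3 + 2*(-2))) = d + (8/(-9 + 3 - 4))*(2 + 8/(-9 + 3 - 4)) = d + (8/(-10))*(2 + 8/(-10)) = d + (8*(-⅒))*(2 + 8*(-⅒)) = d - 4*(2 - ⅘)/5 = d - ⅘*6/5 = d - 24/25 = -24/25 + d)
p(-1, 4)*n + 66 = (-24/25 - 1)*95 + 66 = -49/25*95 + 66 = -931/5 + 66 = -601/5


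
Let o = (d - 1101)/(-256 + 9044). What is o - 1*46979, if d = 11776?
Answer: -412840777/8788 ≈ -46978.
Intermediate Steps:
o = 10675/8788 (o = (11776 - 1101)/(-256 + 9044) = 10675/8788 ≈ 1.2147)
o - 1*46979 = 10675/8788 - 1*46979 = 10675/8788 - 46979 = -412840777/8788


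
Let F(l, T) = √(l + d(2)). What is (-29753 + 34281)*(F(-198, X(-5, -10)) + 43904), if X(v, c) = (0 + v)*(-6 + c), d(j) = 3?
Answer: 198797312 + 4528*I*√195 ≈ 1.988e+8 + 63230.0*I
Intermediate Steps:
X(v, c) = v*(-6 + c)
F(l, T) = √(3 + l) (F(l, T) = √(l + 3) = √(3 + l))
(-29753 + 34281)*(F(-198, X(-5, -10)) + 43904) = (-29753 + 34281)*(√(3 - 198) + 43904) = 4528*(√(-195) + 43904) = 4528*(I*√195 + 43904) = 4528*(43904 + I*√195) = 198797312 + 4528*I*√195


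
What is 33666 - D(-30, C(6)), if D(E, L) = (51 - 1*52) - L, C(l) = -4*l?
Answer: 33643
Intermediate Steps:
D(E, L) = -1 - L (D(E, L) = (51 - 52) - L = -1 - L)
33666 - D(-30, C(6)) = 33666 - (-1 - (-4)*6) = 33666 - (-1 - 1*(-24)) = 33666 - (-1 + 24) = 33666 - 1*23 = 33666 - 23 = 33643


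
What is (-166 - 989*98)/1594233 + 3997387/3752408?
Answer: 6008452481267/5982212663064 ≈ 1.0044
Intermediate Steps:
(-166 - 989*98)/1594233 + 3997387/3752408 = (-166 - 96922)*(1/1594233) + 3997387*(1/3752408) = -97088*1/1594233 + 3997387/3752408 = -97088/1594233 + 3997387/3752408 = 6008452481267/5982212663064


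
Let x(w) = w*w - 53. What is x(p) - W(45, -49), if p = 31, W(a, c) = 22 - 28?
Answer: 914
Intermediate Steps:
W(a, c) = -6
x(w) = -53 + w² (x(w) = w² - 53 = -53 + w²)
x(p) - W(45, -49) = (-53 + 31²) - 1*(-6) = (-53 + 961) + 6 = 908 + 6 = 914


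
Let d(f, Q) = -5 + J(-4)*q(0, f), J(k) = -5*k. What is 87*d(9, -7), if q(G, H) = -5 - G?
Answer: -9135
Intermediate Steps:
d(f, Q) = -105 (d(f, Q) = -5 + (-5*(-4))*(-5 - 1*0) = -5 + 20*(-5 + 0) = -5 + 20*(-5) = -5 - 100 = -105)
87*d(9, -7) = 87*(-105) = -9135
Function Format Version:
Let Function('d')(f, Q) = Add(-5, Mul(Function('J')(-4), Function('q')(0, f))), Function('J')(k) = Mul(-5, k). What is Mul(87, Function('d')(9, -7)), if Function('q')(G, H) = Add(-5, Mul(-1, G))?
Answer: -9135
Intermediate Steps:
Function('d')(f, Q) = -105 (Function('d')(f, Q) = Add(-5, Mul(Mul(-5, -4), Add(-5, Mul(-1, 0)))) = Add(-5, Mul(20, Add(-5, 0))) = Add(-5, Mul(20, -5)) = Add(-5, -100) = -105)
Mul(87, Function('d')(9, -7)) = Mul(87, -105) = -9135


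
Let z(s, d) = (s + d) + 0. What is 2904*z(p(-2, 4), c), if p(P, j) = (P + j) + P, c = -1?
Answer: -2904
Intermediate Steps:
p(P, j) = j + 2*P
z(s, d) = d + s (z(s, d) = (d + s) + 0 = d + s)
2904*z(p(-2, 4), c) = 2904*(-1 + (4 + 2*(-2))) = 2904*(-1 + (4 - 4)) = 2904*(-1 + 0) = 2904*(-1) = -2904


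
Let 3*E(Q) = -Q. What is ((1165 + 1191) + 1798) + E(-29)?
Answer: 12491/3 ≈ 4163.7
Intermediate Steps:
E(Q) = -Q/3 (E(Q) = (-Q)/3 = -Q/3)
((1165 + 1191) + 1798) + E(-29) = ((1165 + 1191) + 1798) - ⅓*(-29) = (2356 + 1798) + 29/3 = 4154 + 29/3 = 12491/3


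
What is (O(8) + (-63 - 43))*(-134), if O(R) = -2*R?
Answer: 16348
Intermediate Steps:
(O(8) + (-63 - 43))*(-134) = (-2*8 + (-63 - 43))*(-134) = (-16 - 106)*(-134) = -122*(-134) = 16348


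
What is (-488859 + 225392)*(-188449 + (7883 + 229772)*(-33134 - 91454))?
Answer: 7801033814765063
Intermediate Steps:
(-488859 + 225392)*(-188449 + (7883 + 229772)*(-33134 - 91454)) = -263467*(-188449 + 237655*(-124588)) = -263467*(-188449 - 29608961140) = -263467*(-29609149589) = 7801033814765063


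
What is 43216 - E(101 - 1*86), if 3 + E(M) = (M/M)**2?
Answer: 43218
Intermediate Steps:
E(M) = -2 (E(M) = -3 + (M/M)**2 = -3 + 1**2 = -3 + 1 = -2)
43216 - E(101 - 1*86) = 43216 - 1*(-2) = 43216 + 2 = 43218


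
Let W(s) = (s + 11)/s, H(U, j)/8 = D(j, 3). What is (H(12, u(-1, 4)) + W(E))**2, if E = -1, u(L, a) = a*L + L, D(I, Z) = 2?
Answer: 36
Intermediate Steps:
u(L, a) = L + L*a (u(L, a) = L*a + L = L + L*a)
H(U, j) = 16 (H(U, j) = 8*2 = 16)
W(s) = (11 + s)/s
(H(12, u(-1, 4)) + W(E))**2 = (16 + (11 - 1)/(-1))**2 = (16 - 1*10)**2 = (16 - 10)**2 = 6**2 = 36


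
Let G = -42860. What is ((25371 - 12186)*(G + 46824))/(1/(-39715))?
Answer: -2075717978100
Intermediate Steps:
((25371 - 12186)*(G + 46824))/(1/(-39715)) = ((25371 - 12186)*(-42860 + 46824))/(1/(-39715)) = (13185*3964)/(-1/39715) = 52265340*(-39715) = -2075717978100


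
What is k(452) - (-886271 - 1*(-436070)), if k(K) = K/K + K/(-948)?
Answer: 106697761/237 ≈ 4.5020e+5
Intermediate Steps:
k(K) = 1 - K/948 (k(K) = 1 + K*(-1/948) = 1 - K/948)
k(452) - (-886271 - 1*(-436070)) = (1 - 1/948*452) - (-886271 - 1*(-436070)) = (1 - 113/237) - (-886271 + 436070) = 124/237 - 1*(-450201) = 124/237 + 450201 = 106697761/237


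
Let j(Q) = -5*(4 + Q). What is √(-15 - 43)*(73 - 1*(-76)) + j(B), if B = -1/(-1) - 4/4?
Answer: -20 + 149*I*√58 ≈ -20.0 + 1134.8*I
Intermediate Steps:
B = 0 (B = -1*(-1) - 4*¼ = 1 - 1 = 0)
j(Q) = -20 - 5*Q
√(-15 - 43)*(73 - 1*(-76)) + j(B) = √(-15 - 43)*(73 - 1*(-76)) + (-20 - 5*0) = √(-58)*(73 + 76) + (-20 + 0) = (I*√58)*149 - 20 = 149*I*√58 - 20 = -20 + 149*I*√58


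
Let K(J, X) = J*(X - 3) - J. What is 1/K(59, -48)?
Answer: -1/3068 ≈ -0.00032595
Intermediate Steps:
K(J, X) = -J + J*(-3 + X) (K(J, X) = J*(-3 + X) - J = -J + J*(-3 + X))
1/K(59, -48) = 1/(59*(-4 - 48)) = 1/(59*(-52)) = 1/(-3068) = -1/3068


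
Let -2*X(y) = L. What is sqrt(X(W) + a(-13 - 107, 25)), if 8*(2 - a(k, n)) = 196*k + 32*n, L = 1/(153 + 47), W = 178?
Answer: 3*sqrt(126311)/20 ≈ 53.310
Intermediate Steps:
L = 1/200 ≈ 0.0050000
X(y) = -1/400 (X(y) = -1/2*1/200 = -1/400)
a(k, n) = 2 - 4*n - 49*k/2 (a(k, n) = 2 - (196*k + 32*n)/8 = 2 - (32*n + 196*k)/8 = 2 + (-4*n - 49*k/2) = 2 - 4*n - 49*k/2)
sqrt(X(W) + a(-13 - 107, 25)) = sqrt(-1/400 + (2 - 4*25 - 49*(-13 - 107)/2)) = sqrt(-1/400 + (2 - 100 - 49/2*(-120))) = sqrt(-1/400 + (2 - 100 + 2940)) = sqrt(-1/400 + 2842) = sqrt(1136799/400) = 3*sqrt(126311)/20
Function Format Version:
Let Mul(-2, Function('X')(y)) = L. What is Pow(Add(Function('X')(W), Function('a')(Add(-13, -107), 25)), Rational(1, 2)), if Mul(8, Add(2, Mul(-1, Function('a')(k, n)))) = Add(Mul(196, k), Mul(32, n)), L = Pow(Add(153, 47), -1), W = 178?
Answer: Mul(Rational(3, 20), Pow(126311, Rational(1, 2))) ≈ 53.310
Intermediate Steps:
L = Rational(1, 200) (L = Pow(200, -1) = Rational(1, 200) ≈ 0.0050000)
Function('X')(y) = Rational(-1, 400) (Function('X')(y) = Mul(Rational(-1, 2), Rational(1, 200)) = Rational(-1, 400))
Function('a')(k, n) = Add(2, Mul(-4, n), Mul(Rational(-49, 2), k)) (Function('a')(k, n) = Add(2, Mul(Rational(-1, 8), Add(Mul(196, k), Mul(32, n)))) = Add(2, Mul(Rational(-1, 8), Add(Mul(32, n), Mul(196, k)))) = Add(2, Add(Mul(-4, n), Mul(Rational(-49, 2), k))) = Add(2, Mul(-4, n), Mul(Rational(-49, 2), k)))
Pow(Add(Function('X')(W), Function('a')(Add(-13, -107), 25)), Rational(1, 2)) = Pow(Add(Rational(-1, 400), Add(2, Mul(-4, 25), Mul(Rational(-49, 2), Add(-13, -107)))), Rational(1, 2)) = Pow(Add(Rational(-1, 400), Add(2, -100, Mul(Rational(-49, 2), -120))), Rational(1, 2)) = Pow(Add(Rational(-1, 400), Add(2, -100, 2940)), Rational(1, 2)) = Pow(Add(Rational(-1, 400), 2842), Rational(1, 2)) = Pow(Rational(1136799, 400), Rational(1, 2)) = Mul(Rational(3, 20), Pow(126311, Rational(1, 2)))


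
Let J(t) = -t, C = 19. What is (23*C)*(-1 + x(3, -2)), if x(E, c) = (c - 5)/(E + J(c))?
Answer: -5244/5 ≈ -1048.8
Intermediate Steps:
x(E, c) = (-5 + c)/(E - c) (x(E, c) = (c - 5)/(E - c) = (-5 + c)/(E - c))
(23*C)*(-1 + x(3, -2)) = (23*19)*(-1 + (-5 - 2)/(3 - 1*(-2))) = 437*(-1 - 7/(3 + 2)) = 437*(-1 - 7/5) = 437*(-12/5) = -5244/5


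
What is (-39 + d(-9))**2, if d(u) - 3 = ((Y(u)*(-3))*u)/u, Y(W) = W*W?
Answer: 77841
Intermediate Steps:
Y(W) = W**2
d(u) = 3 - 3*u**2 (d(u) = 3 + ((u**2*(-3))*u)/u = 3 + ((-3*u**2)*u)/u = 3 + (-3*u**3)/u = 3 - 3*u**2)
(-39 + d(-9))**2 = (-39 + (3 - 3*(-9)**2))**2 = (-39 + (3 - 3*81))**2 = (-39 + (3 - 243))**2 = (-39 - 240)**2 = (-279)**2 = 77841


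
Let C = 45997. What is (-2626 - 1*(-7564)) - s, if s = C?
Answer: -41059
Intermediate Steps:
s = 45997
(-2626 - 1*(-7564)) - s = (-2626 - 1*(-7564)) - 1*45997 = (-2626 + 7564) - 45997 = 4938 - 45997 = -41059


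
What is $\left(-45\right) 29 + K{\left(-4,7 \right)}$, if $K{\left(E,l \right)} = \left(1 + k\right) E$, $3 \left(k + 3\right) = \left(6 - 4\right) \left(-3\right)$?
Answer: $-1289$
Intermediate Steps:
$k = -5$ ($k = -3 + \frac{\left(6 - 4\right) \left(-3\right)}{3} = -3 + \frac{2 \left(-3\right)}{3} = -3 + \frac{1}{3} \left(-6\right) = -3 - 2 = -5$)
$K{\left(E,l \right)} = - 4 E$ ($K{\left(E,l \right)} = \left(1 - 5\right) E = - 4 E$)
$\left(-45\right) 29 + K{\left(-4,7 \right)} = \left(-45\right) 29 - -16 = -1305 + 16 = -1289$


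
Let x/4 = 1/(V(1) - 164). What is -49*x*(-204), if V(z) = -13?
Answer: -13328/59 ≈ -225.90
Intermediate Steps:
x = -4/177 (x = 4/(-13 - 164) = 4/(-177) = 4*(-1/177) = -4/177 ≈ -0.022599)
-49*x*(-204) = -49*(-4/177)*(-204) = (196/177)*(-204) = -13328/59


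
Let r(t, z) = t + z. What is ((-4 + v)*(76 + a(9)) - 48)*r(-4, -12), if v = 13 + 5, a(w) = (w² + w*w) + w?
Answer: -54560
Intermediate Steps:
a(w) = w + 2*w² (a(w) = (w² + w²) + w = 2*w² + w = w + 2*w²)
v = 18
((-4 + v)*(76 + a(9)) - 48)*r(-4, -12) = ((-4 + 18)*(76 + 9*(1 + 2*9)) - 48)*(-4 - 12) = (14*(76 + 9*(1 + 18)) - 48)*(-16) = (14*(76 + 9*19) - 48)*(-16) = (14*(76 + 171) - 48)*(-16) = (14*247 - 48)*(-16) = (3458 - 48)*(-16) = 3410*(-16) = -54560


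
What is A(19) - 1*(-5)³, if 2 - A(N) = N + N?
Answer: 89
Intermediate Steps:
A(N) = 2 - 2*N (A(N) = 2 - (N + N) = 2 - 2*N)
A(19) - 1*(-5)³ = (2 - 2*19) - 1*(-5)³ = (2 - 38) - 1*(-125) = -36 + 125 = 89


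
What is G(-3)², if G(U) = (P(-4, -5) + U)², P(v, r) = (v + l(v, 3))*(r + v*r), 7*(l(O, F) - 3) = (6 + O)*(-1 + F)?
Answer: 18974736/2401 ≈ 7902.8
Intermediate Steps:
l(O, F) = 3 + (-1 + F)*(6 + O)/7 (l(O, F) = 3 + ((6 + O)*(-1 + F))/7 = 3 + ((-1 + F)*(6 + O))/7 = 3 + (-1 + F)*(6 + O)/7)
P(v, r) = (33/7 + 9*v/7)*(r + r*v) (P(v, r) = (v + (15/7 - v/7 + (6/7)*3 + (⅐)*3*v))*(r + v*r) = (v + (15/7 - v/7 + 18/7 + 3*v/7))*(r + r*v) = (v + (33/7 + 2*v/7))*(r + r*v) = (33/7 + 9*v/7)*(r + r*v))
G(U) = (-45/7 + U)² (G(U) = ((3/7)*(-5)*(11 + 3*(-4)² + 14*(-4)) + U)² = ((3/7)*(-5)*(11 + 3*16 - 56) + U)² = ((3/7)*(-5)*(11 + 48 - 56) + U)² = ((3/7)*(-5)*3 + U)² = (-45/7 + U)²)
G(-3)² = ((-45 + 7*(-3))²/49)² = ((-45 - 21)²/49)² = ((1/49)*(-66)²)² = ((1/49)*4356)² = (4356/49)² = 18974736/2401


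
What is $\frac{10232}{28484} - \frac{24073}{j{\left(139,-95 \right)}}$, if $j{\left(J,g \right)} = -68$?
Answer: $\frac{171597777}{484228} \approx 354.37$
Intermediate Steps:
$\frac{10232}{28484} - \frac{24073}{j{\left(139,-95 \right)}} = \frac{10232}{28484} - \frac{24073}{-68} = 10232 \cdot \frac{1}{28484} - - \frac{24073}{68} = \frac{2558}{7121} + \frac{24073}{68} = \frac{171597777}{484228}$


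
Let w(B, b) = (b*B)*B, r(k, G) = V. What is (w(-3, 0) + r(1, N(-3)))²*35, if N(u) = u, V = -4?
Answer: 560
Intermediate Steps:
r(k, G) = -4
w(B, b) = b*B² (w(B, b) = (B*b)*B = b*B²)
(w(-3, 0) + r(1, N(-3)))²*35 = (0*(-3)² - 4)²*35 = (0*9 - 4)²*35 = (0 - 4)²*35 = (-4)²*35 = 16*35 = 560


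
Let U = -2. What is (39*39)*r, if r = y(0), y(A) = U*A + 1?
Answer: 1521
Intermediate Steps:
y(A) = 1 - 2*A (y(A) = -2*A + 1 = 1 - 2*A)
r = 1 (r = 1 - 2*0 = 1 + 0 = 1)
(39*39)*r = (39*39)*1 = 1521*1 = 1521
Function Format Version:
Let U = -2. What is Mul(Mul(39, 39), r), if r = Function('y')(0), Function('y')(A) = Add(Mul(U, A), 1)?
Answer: 1521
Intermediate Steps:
Function('y')(A) = Add(1, Mul(-2, A)) (Function('y')(A) = Add(Mul(-2, A), 1) = Add(1, Mul(-2, A)))
r = 1 (r = Add(1, Mul(-2, 0)) = Add(1, 0) = 1)
Mul(Mul(39, 39), r) = Mul(Mul(39, 39), 1) = Mul(1521, 1) = 1521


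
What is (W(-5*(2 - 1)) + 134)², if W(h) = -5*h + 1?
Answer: 25600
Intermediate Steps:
W(h) = 1 - 5*h
(W(-5*(2 - 1)) + 134)² = ((1 - (-25)*(2 - 1)) + 134)² = ((1 - (-25)) + 134)² = ((1 - 5*(-5)) + 134)² = ((1 + 25) + 134)² = (26 + 134)² = 160² = 25600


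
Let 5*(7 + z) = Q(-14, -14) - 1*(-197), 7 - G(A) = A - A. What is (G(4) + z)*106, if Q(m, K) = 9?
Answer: 21836/5 ≈ 4367.2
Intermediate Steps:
G(A) = 7 (G(A) = 7 - (A - A) = 7 - 1*0 = 7 + 0 = 7)
z = 171/5 (z = -7 + (9 - 1*(-197))/5 = -7 + (9 + 197)/5 = -7 + (⅕)*206 = -7 + 206/5 = 171/5 ≈ 34.200)
(G(4) + z)*106 = (7 + 171/5)*106 = (206/5)*106 = 21836/5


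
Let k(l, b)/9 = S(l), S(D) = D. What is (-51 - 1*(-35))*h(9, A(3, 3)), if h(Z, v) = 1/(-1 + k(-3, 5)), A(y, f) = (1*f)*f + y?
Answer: 4/7 ≈ 0.57143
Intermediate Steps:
k(l, b) = 9*l
A(y, f) = y + f**2 (A(y, f) = f*f + y = f**2 + y = y + f**2)
h(Z, v) = -1/28 (h(Z, v) = 1/(-1 + 9*(-3)) = 1/(-1 - 27) = 1/(-28) = -1/28)
(-51 - 1*(-35))*h(9, A(3, 3)) = (-51 - 1*(-35))*(-1/28) = (-51 + 35)*(-1/28) = -16*(-1/28) = 4/7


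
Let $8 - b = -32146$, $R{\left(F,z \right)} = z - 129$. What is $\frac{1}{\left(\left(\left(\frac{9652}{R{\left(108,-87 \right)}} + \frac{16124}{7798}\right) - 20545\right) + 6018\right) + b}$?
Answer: $\frac{210546}{3702321403} \approx 5.6869 \cdot 10^{-5}$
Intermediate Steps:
$R{\left(F,z \right)} = -129 + z$
$b = 32154$ ($b = 8 - -32146 = 8 + 32146 = 32154$)
$\frac{1}{\left(\left(\left(\frac{9652}{R{\left(108,-87 \right)}} + \frac{16124}{7798}\right) - 20545\right) + 6018\right) + b} = \frac{1}{\left(\left(\left(\frac{9652}{-129 - 87} + \frac{16124}{7798}\right) - 20545\right) + 6018\right) + 32154} = \frac{1}{\left(\left(\left(\frac{9652}{-216} + 16124 \cdot \frac{1}{7798}\right) - 20545\right) + 6018\right) + 32154} = \frac{1}{\left(\left(\left(9652 \left(- \frac{1}{216}\right) + \frac{8062}{3899}\right) - 20545\right) + 6018\right) + 32154} = \frac{1}{\left(\left(\left(- \frac{2413}{54} + \frac{8062}{3899}\right) - 20545\right) + 6018\right) + 32154} = \frac{1}{\left(\left(- \frac{8972939}{210546} - 20545\right) + 6018\right) + 32154} = \frac{1}{\left(- \frac{4334640509}{210546} + 6018\right) + 32154} = \frac{1}{- \frac{3067574681}{210546} + 32154} = \frac{1}{\frac{3702321403}{210546}} = \frac{210546}{3702321403}$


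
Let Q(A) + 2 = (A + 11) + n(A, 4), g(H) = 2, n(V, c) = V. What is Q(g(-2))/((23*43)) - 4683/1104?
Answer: -66915/15824 ≈ -4.2287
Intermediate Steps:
Q(A) = 9 + 2*A (Q(A) = -2 + ((A + 11) + A) = -2 + ((11 + A) + A) = -2 + (11 + 2*A) = 9 + 2*A)
Q(g(-2))/((23*43)) - 4683/1104 = (9 + 2*2)/((23*43)) - 4683/1104 = (9 + 4)/989 - 4683*1/1104 = 13*(1/989) - 1561/368 = 13/989 - 1561/368 = -66915/15824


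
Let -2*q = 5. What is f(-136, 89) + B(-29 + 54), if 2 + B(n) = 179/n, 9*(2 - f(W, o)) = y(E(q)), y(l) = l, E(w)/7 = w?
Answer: 4097/450 ≈ 9.1044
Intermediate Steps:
q = -5/2 (q = -1/2*5 = -5/2 ≈ -2.5000)
E(w) = 7*w
f(W, o) = 71/18 (f(W, o) = 2 - 7*(-5)/(9*2) = 2 - 1/9*(-35/2) = 2 + 35/18 = 71/18)
B(n) = -2 + 179/n
f(-136, 89) + B(-29 + 54) = 71/18 + (-2 + 179/(-29 + 54)) = 71/18 + (-2 + 179/25) = 71/18 + 129/25 = 4097/450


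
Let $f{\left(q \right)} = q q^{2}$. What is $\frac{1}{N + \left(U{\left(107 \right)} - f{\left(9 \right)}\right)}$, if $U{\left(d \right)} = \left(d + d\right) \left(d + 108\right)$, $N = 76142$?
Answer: $\frac{1}{121423} \approx 8.2357 \cdot 10^{-6}$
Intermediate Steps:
$U{\left(d \right)} = 2 d \left(108 + d\right)$
$f{\left(q \right)} = q^{3}$
$\frac{1}{N + \left(U{\left(107 \right)} - f{\left(9 \right)}\right)} = \frac{1}{76142 + \left(2 \cdot 107 \left(108 + 107\right) - 9^{3}\right)} = \frac{1}{76142 + \left(2 \cdot 107 \cdot 215 - 729\right)} = \frac{1}{76142 + \left(46010 - 729\right)} = \frac{1}{76142 + 45281} = \frac{1}{121423}$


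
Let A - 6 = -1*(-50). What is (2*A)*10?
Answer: 1120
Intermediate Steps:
A = 56 (A = 6 - 1*(-50) = 6 + 50 = 56)
(2*A)*10 = (2*56)*10 = 112*10 = 1120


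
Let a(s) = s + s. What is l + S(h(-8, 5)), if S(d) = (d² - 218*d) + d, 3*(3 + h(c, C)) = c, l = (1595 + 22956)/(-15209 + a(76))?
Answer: 6324679/5019 ≈ 1260.1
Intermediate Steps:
a(s) = 2*s
l = -24551/15057 (l = (1595 + 22956)/(-15209 + 2*76) = 24551/(-15209 + 152) = 24551/(-15057) = 24551*(-1/15057) = -24551/15057 ≈ -1.6305)
h(c, C) = -3 + c/3
S(d) = d² - 217*d
l + S(h(-8, 5)) = -24551/15057 + (-3 + (⅓)*(-8))*(-217 + (-3 + (⅓)*(-8))) = -24551/15057 + (-3 - 8/3)*(-217 + (-3 - 8/3)) = -24551/15057 - 17*(-217 - 17/3)/3 = -24551/15057 - 17/3*(-668/3) = -24551/15057 + 11356/9 = 6324679/5019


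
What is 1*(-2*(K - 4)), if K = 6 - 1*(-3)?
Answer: -10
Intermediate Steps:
K = 9 (K = 6 + 3 = 9)
1*(-2*(K - 4)) = 1*(-2*(9 - 4)) = 1*(-2*5) = 1*(-10) = -10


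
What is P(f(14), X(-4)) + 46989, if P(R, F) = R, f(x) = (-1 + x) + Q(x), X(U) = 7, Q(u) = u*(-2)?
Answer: 46974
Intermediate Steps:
Q(u) = -2*u
f(x) = -1 - x (f(x) = (-1 + x) - 2*x = -1 - x)
P(f(14), X(-4)) + 46989 = (-1 - 1*14) + 46989 = (-1 - 14) + 46989 = -15 + 46989 = 46974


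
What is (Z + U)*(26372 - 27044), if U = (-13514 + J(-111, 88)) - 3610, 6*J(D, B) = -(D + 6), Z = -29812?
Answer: 31529232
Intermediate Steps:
J(D, B) = -1 - D/6 (J(D, B) = (-(D + 6))/6 = (-(6 + D))/6 = (-6 - D)/6 = -1 - D/6)
U = -34213/2 (U = (-13514 + (-1 - ⅙*(-111))) - 3610 = (-13514 + (-1 + 37/2)) - 3610 = (-13514 + 35/2) - 3610 = -26993/2 - 3610 = -34213/2 ≈ -17107.)
(Z + U)*(26372 - 27044) = (-29812 - 34213/2)*(26372 - 27044) = -93837/2*(-672) = 31529232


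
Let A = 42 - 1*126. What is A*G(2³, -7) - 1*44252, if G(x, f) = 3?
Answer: -44504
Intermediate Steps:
A = -84 (A = 42 - 126 = -84)
A*G(2³, -7) - 1*44252 = -84*3 - 1*44252 = -252 - 44252 = -44504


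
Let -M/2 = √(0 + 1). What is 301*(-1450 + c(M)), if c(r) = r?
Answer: -437052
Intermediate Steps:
M = -2 (M = -2*√(0 + 1) = -2*√1 = -2*1 = -2)
301*(-1450 + c(M)) = 301*(-1450 - 2) = 301*(-1452) = -437052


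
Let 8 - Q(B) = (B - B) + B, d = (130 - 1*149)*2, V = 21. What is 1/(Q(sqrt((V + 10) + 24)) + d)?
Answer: -6/169 + sqrt(55)/845 ≈ -0.026726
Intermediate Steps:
d = -38 (d = (130 - 149)*2 = -19*2 = -38)
Q(B) = 8 - B (Q(B) = 8 - ((B - B) + B) = 8 - (0 + B) = 8 - B)
1/(Q(sqrt((V + 10) + 24)) + d) = 1/((8 - sqrt((21 + 10) + 24)) - 38) = 1/((8 - sqrt(31 + 24)) - 38) = 1/((8 - sqrt(55)) - 38) = 1/(-30 - sqrt(55))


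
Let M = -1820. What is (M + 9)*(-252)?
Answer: 456372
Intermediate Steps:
(M + 9)*(-252) = (-1820 + 9)*(-252) = -1811*(-252) = 456372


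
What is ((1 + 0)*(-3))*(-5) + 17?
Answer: 32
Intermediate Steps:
((1 + 0)*(-3))*(-5) + 17 = (1*(-3))*(-5) + 17 = -3*(-5) + 17 = 15 + 17 = 32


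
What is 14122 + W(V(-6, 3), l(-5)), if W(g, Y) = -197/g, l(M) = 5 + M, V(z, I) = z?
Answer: 84929/6 ≈ 14155.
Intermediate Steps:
14122 + W(V(-6, 3), l(-5)) = 14122 - 197/(-6) = 14122 - 197*(-1/6) = 14122 + 197/6 = 84929/6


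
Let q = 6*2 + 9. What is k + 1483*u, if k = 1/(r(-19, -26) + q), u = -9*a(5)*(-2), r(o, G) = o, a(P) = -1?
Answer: -53387/2 ≈ -26694.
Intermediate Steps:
q = 21 (q = 12 + 9 = 21)
u = -18 (u = -9*(-1)*(-2) = 9*(-2) = -18)
k = ½ (k = 1/(-19 + 21) = 1/2 = ½ ≈ 0.50000)
k + 1483*u = ½ + 1483*(-18) = ½ - 26694 = -53387/2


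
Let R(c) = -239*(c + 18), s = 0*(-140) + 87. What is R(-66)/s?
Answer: 3824/29 ≈ 131.86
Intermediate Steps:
s = 87 (s = 0 + 87 = 87)
R(c) = -4302 - 239*c (R(c) = -239*(18 + c) = -4302 - 239*c)
R(-66)/s = (-4302 - 239*(-66))/87 = (-4302 + 15774)*(1/87) = 11472*(1/87) = 3824/29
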